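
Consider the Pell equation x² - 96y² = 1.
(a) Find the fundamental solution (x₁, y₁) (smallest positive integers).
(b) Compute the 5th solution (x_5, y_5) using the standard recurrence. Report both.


Step 1: Find the fundamental solution (x₁, y₁) of x² - 96y² = 1.
  Expand √96 as a continued fraction. a₀ = ⌊√96⌋ = 9; iterate m_{k+1} = d_k·a_k − m_k, d_{k+1} = (96 − m_{k+1}²)/d_k, a_{k+1} = ⌊(a₀ + m_{k+1})/d_{k+1}⌋ (starting m₀ = 0, d₀ = 1), with convergents p_k = a_k·p_{k-1} + p_{k-2}, q_k = a_k·q_{k-1} + q_{k-2} (p₋₁ = 1, q₋₁ = 0):
  k = 0: a₀ = 9; p₀/q₀ = 9/1; p₀² − 96·q₀² = 81 − 96 = -15.
  k = 1: m = 9, d = 15, a = ⌊(9 + 9)/15⌋ = 1; p/q = (1·9 + 1)/(1·1 + 0) = 10/1; p² − 96·q² = 100 − 96 = 4.
  k = 2: m = 6, d = 4, a = ⌊(9 + 6)/4⌋ = 3; p/q = (3·10 + 9)/(3·1 + 1) = 39/4; p² − 96·q² = 1521 − 1536 = -15.
  k = 3: m = 6, d = 15, a = ⌊(9 + 6)/15⌋ = 1; p/q = (1·39 + 10)/(1·4 + 1) = 49/5; p² − 96·q² = 2401 − 2400 = 1.
  The first convergent with p² − 96·q² = 1 gives the fundamental solution (x₁, y₁) = (49, 5).
Step 2: Apply the recurrence (x_{n+1}, y_{n+1}) = (x₁x_n + 96y₁y_n, x₁y_n + y₁x_n) repeatedly.
  From (x_1, y_1) = (49, 5): x_2 = 49·49 + 96·5·5 = 4801; y_2 = 49·5 + 5·49 = 490.
  From (x_2, y_2) = (4801, 490): x_3 = 49·4801 + 96·5·490 = 470449; y_3 = 49·490 + 5·4801 = 48015.
  From (x_3, y_3) = (470449, 48015): x_4 = 49·470449 + 96·5·48015 = 46099201; y_4 = 49·48015 + 5·470449 = 4704980.
  From (x_4, y_4) = (46099201, 4704980): x_5 = 49·46099201 + 96·5·4704980 = 4517251249; y_5 = 49·4704980 + 5·46099201 = 461040025.
Step 3: Verify x_5² - 96·y_5² = 20405558846592060001 - 20405558846592060000 = 1 (should be 1). ✓

(x_1, y_1) = (49, 5); (x_5, y_5) = (4517251249, 461040025).


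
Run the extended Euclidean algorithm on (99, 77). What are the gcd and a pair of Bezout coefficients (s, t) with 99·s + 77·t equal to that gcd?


Euclidean algorithm on (99, 77) — divide until remainder is 0:
  99 = 1 · 77 + 22
  77 = 3 · 22 + 11
  22 = 2 · 11 + 0
gcd(99, 77) = 11.
Track Bezout coefficients alongside the remainders: start with r₀ = 99 = a·1 + b·0 (s = 1, t = 0) and r₁ = 77 = a·0 + b·1 (s = 0, t = 1); each new remainder r_{k+1} = r_{k-1} − q_k·r_k inherits s_{k+1} = s_{k-1} − q_k·s_k, t_{k+1} = t_{k-1} − q_k·t_k, so r_k = a·s_k + b·t_k at every step:
  q = 1: r = 22, s = 1 − 1·0 = 1, t = 0 − 1·1 = -1  (check: 99·1 + 77·(-1) = 22)
  q = 3: r = 11, s = 0 − 3·1 = -3, t = 1 − 3·(-1) = 4  (check: 99·(-3) + 77·4 = 11)
The row with r = 11 (the gcd) gives the Bezout coefficients s = -3, t = 4.
Result: 99 · (-3) + 77 · (4) = 11.

gcd(99, 77) = 11; s = -3, t = 4 (check: 99·(-3) + 77·4 = 11).


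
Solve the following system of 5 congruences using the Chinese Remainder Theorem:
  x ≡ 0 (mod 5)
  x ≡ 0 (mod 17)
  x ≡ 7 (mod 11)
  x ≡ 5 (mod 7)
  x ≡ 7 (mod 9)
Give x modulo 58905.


Product of moduli M = 5 · 17 · 11 · 7 · 9 = 58905.
Merge one congruence at a time:
  Start: x ≡ 0 (mod 5).
  Combine with x ≡ 0 (mod 17); new modulus lcm = 85.
    Write x = 0 + 5·t and substitute into x ≡ 0 (mod 17): 5·t ≡ 0 − 0 = 0 (mod 17).
    The inverse of 5 mod 17 is 7 (since 5·7 = 35 = 2·17 + 1), so t ≡ 7·0 = 0 ≡ 0 (mod 17).
    Then x = 0 + 5·0 = 0, valid modulo lcm(5, 17) = 85: x ≡ 0 (mod 85).
  Combine with x ≡ 7 (mod 11); new modulus lcm = 935.
    Write x = 0 + 85·t and substitute into x ≡ 7 (mod 11): 85·t ≡ 7 − 0 = 7 (mod 11).
    Reduce coefficients mod 11: 8·t ≡ 7 (mod 11).
    The inverse of 8 mod 11 is 7 (since 8·7 = 56 = 5·11 + 1), so t ≡ 7·7 = 49 ≡ 5 (mod 11).
    Then x = 0 + 85·5 = 425, valid modulo lcm(85, 11) = 935: x ≡ 425 (mod 935).
  Combine with x ≡ 5 (mod 7); new modulus lcm = 6545.
    Write x = 425 + 935·t and substitute into x ≡ 5 (mod 7): 935·t ≡ 5 − 425 = -420 (mod 7).
    Reduce coefficients mod 7: 4·t ≡ 0 (mod 7).
    The inverse of 4 mod 7 is 2 (since 4·2 = 8 = 1·7 + 1), so t ≡ 2·0 = 0 ≡ 0 (mod 7).
    Then x = 425 + 935·0 = 425, valid modulo lcm(935, 7) = 6545: x ≡ 425 (mod 6545).
  Combine with x ≡ 7 (mod 9); new modulus lcm = 58905.
    Write x = 425 + 6545·t and substitute into x ≡ 7 (mod 9): 6545·t ≡ 7 − 425 = -418 (mod 9).
    Reduce coefficients mod 9: 2·t ≡ 5 (mod 9).
    The inverse of 2 mod 9 is 5 (since 2·5 = 10 = 1·9 + 1), so t ≡ 5·5 = 25 ≡ 7 (mod 9).
    Then x = 425 + 6545·7 = 46240, valid modulo lcm(6545, 9) = 58905: x ≡ 46240 (mod 58905).
Verify against each original: 46240 mod 5 = 0, 46240 mod 17 = 0, 46240 mod 11 = 7, 46240 mod 7 = 5, 46240 mod 9 = 7.

x ≡ 46240 (mod 58905).


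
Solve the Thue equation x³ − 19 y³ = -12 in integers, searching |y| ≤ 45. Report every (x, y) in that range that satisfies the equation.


The equation is x³ - 19y³ = -12. For fixed y, x³ = 19·y³ − 12, so a solution requires the RHS to be a perfect cube.
Strategy: iterate y from -45 to 45, compute RHS = 19·y³ − 12, and check whether it is a (positive or negative) perfect cube.
Check small values of y:
  y = 0: RHS = -12 is not a perfect cube.
  y = 1: RHS = 7 is not a perfect cube.
  y = -1: RHS = -31 is not a perfect cube.
  y = 2: RHS = 140 is not a perfect cube.
  y = -2: RHS = -164 is not a perfect cube.
  y = 3: RHS = 501 is not a perfect cube.
  y = -3: RHS = -525 is not a perfect cube.
Continuing the search up to |y| = 45 finds no solutions either.
No (x, y) in the scanned range satisfies the equation.

No integer solutions with |y| ≤ 45.


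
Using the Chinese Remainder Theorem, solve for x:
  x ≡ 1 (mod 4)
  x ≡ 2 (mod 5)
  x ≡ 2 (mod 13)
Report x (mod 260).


Moduli 4, 5, 13 are pairwise coprime; by CRT there is a unique solution modulo M = 4 · 5 · 13 = 260.
Solve pairwise, accumulating the modulus:
  Start with x ≡ 1 (mod 4).
  Combine with x ≡ 2 (mod 5): since gcd(4, 5) = 1, we get a unique residue mod 20.
    Write x = 1 + 4·t and substitute into x ≡ 2 (mod 5): 4·t ≡ 2 − 1 = 1 (mod 5).
    The inverse of 4 mod 5 is 4 (since 4·4 = 16 = 3·5 + 1), so t ≡ 4·1 = 4 ≡ 4 (mod 5).
    Then x = 1 + 4·4 = 17, valid modulo lcm(4, 5) = 20: x ≡ 17 (mod 20).
  Combine with x ≡ 2 (mod 13): since gcd(20, 13) = 1, we get a unique residue mod 260.
    Write x = 17 + 20·t and substitute into x ≡ 2 (mod 13): 20·t ≡ 2 − 17 = -15 (mod 13).
    Reduce coefficients mod 13: 7·t ≡ 11 (mod 13).
    The inverse of 7 mod 13 is 2 (since 7·2 = 14 = 1·13 + 1), so t ≡ 2·11 = 22 ≡ 9 (mod 13).
    Then x = 17 + 20·9 = 197, valid modulo lcm(20, 13) = 260: x ≡ 197 (mod 260).
Verify: 197 mod 4 = 1 ✓, 197 mod 5 = 2 ✓, 197 mod 13 = 2 ✓.

x ≡ 197 (mod 260).


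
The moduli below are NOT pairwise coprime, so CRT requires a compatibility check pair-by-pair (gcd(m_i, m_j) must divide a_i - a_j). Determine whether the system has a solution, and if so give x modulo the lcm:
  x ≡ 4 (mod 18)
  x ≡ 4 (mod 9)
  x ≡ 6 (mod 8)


Moduli 18, 9, 8 are not pairwise coprime, so CRT works modulo lcm(m_i) when all pairwise compatibility conditions hold.
Pairwise compatibility: gcd(m_i, m_j) must divide a_i - a_j for every pair.
Merge one congruence at a time:
  Start: x ≡ 4 (mod 18).
  Combine with x ≡ 4 (mod 9): gcd(18, 9) = 9; 4 - 4 = 0, which IS divisible by 9, so compatible.
    Write x = 4 + 18·t and substitute into x ≡ 4 (mod 9): 18·t ≡ 4 − 4 = 0 (mod 9).
    Divide the congruence (and modulus) by g = 9: 2·t ≡ 0 (mod 1).
    Modulo 1 every t works; take t = 0.
    Then x = 4 + 18·0 = 4, valid modulo lcm(18, 9) = 18: x ≡ 4 (mod 18).
  Combine with x ≡ 6 (mod 8): gcd(18, 8) = 2; 6 - 4 = 2, which IS divisible by 2, so compatible.
    Write x = 4 + 18·t and substitute into x ≡ 6 (mod 8): 18·t ≡ 6 − 4 = 2 (mod 8).
    Divide the congruence (and modulus) by g = 2: 9·t ≡ 1 (mod 4).
    Reduce coefficients mod 4: 1·t ≡ 1 (mod 4).
    So t ≡ 1 (mod 4).
    Then x = 4 + 18·1 = 22, valid modulo lcm(18, 8) = 72: x ≡ 22 (mod 72).
Verify: 22 mod 18 = 4, 22 mod 9 = 4, 22 mod 8 = 6.

x ≡ 22 (mod 72).


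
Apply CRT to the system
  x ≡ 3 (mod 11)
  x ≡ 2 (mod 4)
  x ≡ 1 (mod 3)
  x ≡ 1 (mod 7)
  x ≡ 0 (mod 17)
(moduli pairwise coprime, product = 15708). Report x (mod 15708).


Product of moduli M = 11 · 4 · 3 · 7 · 17 = 15708.
Merge one congruence at a time:
  Start: x ≡ 3 (mod 11).
  Combine with x ≡ 2 (mod 4); new modulus lcm = 44.
    Write x = 3 + 11·t and substitute into x ≡ 2 (mod 4): 11·t ≡ 2 − 3 = -1 (mod 4).
    Reduce coefficients mod 4: 3·t ≡ 3 (mod 4).
    The inverse of 3 mod 4 is 3 (since 3·3 = 9 = 2·4 + 1), so t ≡ 3·3 = 9 ≡ 1 (mod 4).
    Then x = 3 + 11·1 = 14, valid modulo lcm(11, 4) = 44: x ≡ 14 (mod 44).
  Combine with x ≡ 1 (mod 3); new modulus lcm = 132.
    Write x = 14 + 44·t and substitute into x ≡ 1 (mod 3): 44·t ≡ 1 − 14 = -13 (mod 3).
    Reduce coefficients mod 3: 2·t ≡ 2 (mod 3).
    The inverse of 2 mod 3 is 2 (since 2·2 = 4 = 1·3 + 1), so t ≡ 2·2 = 4 ≡ 1 (mod 3).
    Then x = 14 + 44·1 = 58, valid modulo lcm(44, 3) = 132: x ≡ 58 (mod 132).
  Combine with x ≡ 1 (mod 7); new modulus lcm = 924.
    Write x = 58 + 132·t and substitute into x ≡ 1 (mod 7): 132·t ≡ 1 − 58 = -57 (mod 7).
    Reduce coefficients mod 7: 6·t ≡ 6 (mod 7).
    The inverse of 6 mod 7 is 6 (since 6·6 = 36 = 5·7 + 1), so t ≡ 6·6 = 36 ≡ 1 (mod 7).
    Then x = 58 + 132·1 = 190, valid modulo lcm(132, 7) = 924: x ≡ 190 (mod 924).
  Combine with x ≡ 0 (mod 17); new modulus lcm = 15708.
    Write x = 190 + 924·t and substitute into x ≡ 0 (mod 17): 924·t ≡ 0 − 190 = -190 (mod 17).
    Reduce coefficients mod 17: 6·t ≡ 14 (mod 17).
    The inverse of 6 mod 17 is 3 (since 6·3 = 18 = 1·17 + 1), so t ≡ 3·14 = 42 ≡ 8 (mod 17).
    Then x = 190 + 924·8 = 7582, valid modulo lcm(924, 17) = 15708: x ≡ 7582 (mod 15708).
Verify against each original: 7582 mod 11 = 3, 7582 mod 4 = 2, 7582 mod 3 = 1, 7582 mod 7 = 1, 7582 mod 17 = 0.

x ≡ 7582 (mod 15708).


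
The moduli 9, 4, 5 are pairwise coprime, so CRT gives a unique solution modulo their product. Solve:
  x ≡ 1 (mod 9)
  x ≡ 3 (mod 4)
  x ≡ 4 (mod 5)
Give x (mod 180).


Moduli 9, 4, 5 are pairwise coprime; by CRT there is a unique solution modulo M = 9 · 4 · 5 = 180.
Solve pairwise, accumulating the modulus:
  Start with x ≡ 1 (mod 9).
  Combine with x ≡ 3 (mod 4): since gcd(9, 4) = 1, we get a unique residue mod 36.
    Write x = 1 + 9·t and substitute into x ≡ 3 (mod 4): 9·t ≡ 3 − 1 = 2 (mod 4).
    Reduce coefficients mod 4: 1·t ≡ 2 (mod 4).
    So t ≡ 2 (mod 4).
    Then x = 1 + 9·2 = 19, valid modulo lcm(9, 4) = 36: x ≡ 19 (mod 36).
  Combine with x ≡ 4 (mod 5): since gcd(36, 5) = 1, we get a unique residue mod 180.
    Write x = 19 + 36·t and substitute into x ≡ 4 (mod 5): 36·t ≡ 4 − 19 = -15 (mod 5).
    Reduce coefficients mod 5: 1·t ≡ 0 (mod 5).
    So t ≡ 0 (mod 5).
    Then x = 19 + 36·0 = 19, valid modulo lcm(36, 5) = 180: x ≡ 19 (mod 180).
Verify: 19 mod 9 = 1 ✓, 19 mod 4 = 3 ✓, 19 mod 5 = 4 ✓.

x ≡ 19 (mod 180).


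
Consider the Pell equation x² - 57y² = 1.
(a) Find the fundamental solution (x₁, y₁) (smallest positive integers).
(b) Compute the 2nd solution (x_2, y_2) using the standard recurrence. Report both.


Step 1: Find the fundamental solution (x₁, y₁) of x² - 57y² = 1.
  Expand √57 as a continued fraction. a₀ = ⌊√57⌋ = 7; iterate m_{k+1} = d_k·a_k − m_k, d_{k+1} = (57 − m_{k+1}²)/d_k, a_{k+1} = ⌊(a₀ + m_{k+1})/d_{k+1}⌋ (starting m₀ = 0, d₀ = 1), with convergents p_k = a_k·p_{k-1} + p_{k-2}, q_k = a_k·q_{k-1} + q_{k-2} (p₋₁ = 1, q₋₁ = 0):
  k = 0: a₀ = 7; p₀/q₀ = 7/1; p₀² − 57·q₀² = 49 − 57 = -8.
  k = 1: m = 7, d = 8, a = ⌊(7 + 7)/8⌋ = 1; p/q = (1·7 + 1)/(1·1 + 0) = 8/1; p² − 57·q² = 64 − 57 = 7.
  k = 2: m = 1, d = 7, a = ⌊(7 + 1)/7⌋ = 1; p/q = (1·8 + 7)/(1·1 + 1) = 15/2; p² − 57·q² = 225 − 228 = -3.
  k = 3: m = 6, d = 3, a = ⌊(7 + 6)/3⌋ = 4; p/q = (4·15 + 8)/(4·2 + 1) = 68/9; p² − 57·q² = 4624 − 4617 = 7.
  k = 4: m = 6, d = 7, a = ⌊(7 + 6)/7⌋ = 1; p/q = (1·68 + 15)/(1·9 + 2) = 83/11; p² − 57·q² = 6889 − 6897 = -8.
  k = 5: m = 1, d = 8, a = ⌊(7 + 1)/8⌋ = 1; p/q = (1·83 + 68)/(1·11 + 9) = 151/20; p² − 57·q² = 22801 − 22800 = 1.
  The first convergent with p² − 57·q² = 1 gives the fundamental solution (x₁, y₁) = (151, 20).
Step 2: Apply the recurrence (x_{n+1}, y_{n+1}) = (x₁x_n + 57y₁y_n, x₁y_n + y₁x_n) repeatedly.
  From (x_1, y_1) = (151, 20): x_2 = 151·151 + 57·20·20 = 45601; y_2 = 151·20 + 20·151 = 6040.
Step 3: Verify x_2² - 57·y_2² = 2079451201 - 2079451200 = 1 (should be 1). ✓

(x_1, y_1) = (151, 20); (x_2, y_2) = (45601, 6040).


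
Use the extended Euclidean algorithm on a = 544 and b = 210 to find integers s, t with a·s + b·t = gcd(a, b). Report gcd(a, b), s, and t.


Euclidean algorithm on (544, 210) — divide until remainder is 0:
  544 = 2 · 210 + 124
  210 = 1 · 124 + 86
  124 = 1 · 86 + 38
  86 = 2 · 38 + 10
  38 = 3 · 10 + 8
  10 = 1 · 8 + 2
  8 = 4 · 2 + 0
gcd(544, 210) = 2.
Track Bezout coefficients alongside the remainders: start with r₀ = 544 = a·1 + b·0 (s = 1, t = 0) and r₁ = 210 = a·0 + b·1 (s = 0, t = 1); each new remainder r_{k+1} = r_{k-1} − q_k·r_k inherits s_{k+1} = s_{k-1} − q_k·s_k, t_{k+1} = t_{k-1} − q_k·t_k, so r_k = a·s_k + b·t_k at every step:
  q = 2: r = 124, s = 1 − 2·0 = 1, t = 0 − 2·1 = -2  (check: 544·1 + 210·(-2) = 124)
  q = 1: r = 86, s = 0 − 1·1 = -1, t = 1 − 1·(-2) = 3  (check: 544·(-1) + 210·3 = 86)
  q = 1: r = 38, s = 1 − 1·(-1) = 2, t = -2 − 1·3 = -5  (check: 544·2 + 210·(-5) = 38)
  q = 2: r = 10, s = -1 − 2·2 = -5, t = 3 − 2·(-5) = 13  (check: 544·(-5) + 210·13 = 10)
  q = 3: r = 8, s = 2 − 3·(-5) = 17, t = -5 − 3·13 = -44  (check: 544·17 + 210·(-44) = 8)
  q = 1: r = 2, s = -5 − 1·17 = -22, t = 13 − 1·(-44) = 57  (check: 544·(-22) + 210·57 = 2)
The row with r = 2 (the gcd) gives the Bezout coefficients s = -22, t = 57.
Result: 544 · (-22) + 210 · (57) = 2.

gcd(544, 210) = 2; s = -22, t = 57 (check: 544·(-22) + 210·57 = 2).


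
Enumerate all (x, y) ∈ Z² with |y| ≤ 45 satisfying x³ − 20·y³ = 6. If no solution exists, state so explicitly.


The equation is x³ - 20y³ = 6. For fixed y, x³ = 20·y³ + 6, so a solution requires the RHS to be a perfect cube.
Strategy: iterate y from -45 to 45, compute RHS = 20·y³ + 6, and check whether it is a (positive or negative) perfect cube.
Check small values of y:
  y = 0: RHS = 6 is not a perfect cube.
  y = 1: RHS = 26 is not a perfect cube.
  y = -1: RHS = -14 is not a perfect cube.
  y = 2: RHS = 166 is not a perfect cube.
  y = -2: RHS = -154 is not a perfect cube.
  y = 3: RHS = 546 is not a perfect cube.
  y = -3: RHS = -534 is not a perfect cube.
Continuing the search up to |y| = 45 finds no solutions either.
No (x, y) in the scanned range satisfies the equation.

No integer solutions with |y| ≤ 45.


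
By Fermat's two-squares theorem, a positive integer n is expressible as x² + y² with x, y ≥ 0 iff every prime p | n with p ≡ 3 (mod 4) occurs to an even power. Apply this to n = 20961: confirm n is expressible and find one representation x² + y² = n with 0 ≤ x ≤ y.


Step 1: Factor n = 20961 = 3^2 · 17 · 137.
Step 2: Check the mod-4 condition on each prime factor: 3 ≡ 3 (mod 4), exponent 2 (must be even); 17 ≡ 1 (mod 4), exponent 1; 137 ≡ 1 (mod 4), exponent 1.
All primes ≡ 3 (mod 4) appear to even exponent (or don't appear), so by the two-squares theorem n IS expressible as a sum of two squares.
Step 3: Build a representation. Group n = k² · m with k = 3 and m = 17 · 137 = 2329 (a product of primes ≡ 1 (mod 4)); a representation of m scales to one of n via (k·x)² + (k·y)² = k²(x² + y²). Each prime p ≡ 1 (mod 4) is itself a sum of two squares; find a² by testing p − a² for a perfect square:
  17: 17 − 1² = 16 = 4² ⇒ 17 = 1² + 4².
  137: 137 − 1² = 136, 137 − 2² = 133, 137 − 3² = 128, 137 − 4² = 121 = 11² ⇒ 137 = 4² + 11².
  Combine using the Brahmagupta–Fibonacci identity (a² + b²)(c² + d²) = (ac − bd)² + (ad + bc)² = (ac + bd)² + (ad − bc)²:
  17 · 137 = 2329: from (1² + 4²)(4² + 11²), take (1·4 − 4·11, 1·11 + 4·4) = (4 − 44, 11 + 16) = (-40, 27); dropping signs (only squares matter) gives (40, 27); check 40² + 27² = 1600 + 729 = 2329 ✓.
  Scale by k = 3: (3·40, 3·27) = (120, 81).
Step 4: Order so x ≤ y and verify: 81² + 120² = 6561 + 14400 = 20961 = n. ✓

n = 20961 = 81² + 120² (one valid representation with x ≤ y).


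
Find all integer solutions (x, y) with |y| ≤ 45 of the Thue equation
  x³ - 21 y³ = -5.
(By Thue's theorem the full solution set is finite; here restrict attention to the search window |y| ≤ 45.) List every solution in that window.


The equation is x³ - 21y³ = -5. For fixed y, x³ = 21·y³ − 5, so a solution requires the RHS to be a perfect cube.
Strategy: iterate y from -45 to 45, compute RHS = 21·y³ − 5, and check whether it is a (positive or negative) perfect cube.
Check small values of y:
  y = 0: RHS = -5 is not a perfect cube.
  y = 1: RHS = 16 is not a perfect cube.
  y = -1: RHS = -26 is not a perfect cube.
  y = 2: RHS = 163 is not a perfect cube.
  y = -2: RHS = -173 is not a perfect cube.
  y = 3: RHS = 562 is not a perfect cube.
  y = -3: RHS = -572 is not a perfect cube.
Continuing the search up to |y| = 45 finds no solutions either.
No (x, y) in the scanned range satisfies the equation.

No integer solutions with |y| ≤ 45.


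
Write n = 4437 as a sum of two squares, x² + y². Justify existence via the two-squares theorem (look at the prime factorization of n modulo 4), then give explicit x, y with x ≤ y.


Step 1: Factor n = 4437 = 3^2 · 17 · 29.
Step 2: Check the mod-4 condition on each prime factor: 3 ≡ 3 (mod 4), exponent 2 (must be even); 17 ≡ 1 (mod 4), exponent 1; 29 ≡ 1 (mod 4), exponent 1.
All primes ≡ 3 (mod 4) appear to even exponent (or don't appear), so by the two-squares theorem n IS expressible as a sum of two squares.
Step 3: Build a representation. Group n = k² · m with k = 3 and m = 17 · 29 = 493 (a product of primes ≡ 1 (mod 4)); a representation of m scales to one of n via (k·x)² + (k·y)² = k²(x² + y²). Each prime p ≡ 1 (mod 4) is itself a sum of two squares; find a² by testing p − a² for a perfect square:
  17: 17 − 1² = 16 = 4² ⇒ 17 = 1² + 4².
  29: 29 − 1² = 28, 29 − 2² = 25 = 5² ⇒ 29 = 2² + 5².
  Combine using the Brahmagupta–Fibonacci identity (a² + b²)(c² + d²) = (ac − bd)² + (ad + bc)² = (ac + bd)² + (ad − bc)²:
  17 · 29 = 493: from (1² + 4²)(2² + 5²), take (1·2 − 4·5, 1·5 + 4·2) = (2 − 20, 5 + 8) = (-18, 13); dropping signs (only squares matter) gives (18, 13); check 18² + 13² = 324 + 169 = 493 ✓.
  Scale by k = 3: (3·18, 3·13) = (54, 39).
Step 4: Order so x ≤ y and verify: 39² + 54² = 1521 + 2916 = 4437 = n. ✓

n = 4437 = 39² + 54² (one valid representation with x ≤ y).


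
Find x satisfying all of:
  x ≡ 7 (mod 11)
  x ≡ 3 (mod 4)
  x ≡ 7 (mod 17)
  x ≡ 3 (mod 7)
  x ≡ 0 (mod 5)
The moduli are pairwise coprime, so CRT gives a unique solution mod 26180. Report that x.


Product of moduli M = 11 · 4 · 17 · 7 · 5 = 26180.
Merge one congruence at a time:
  Start: x ≡ 7 (mod 11).
  Combine with x ≡ 3 (mod 4); new modulus lcm = 44.
    Write x = 7 + 11·t and substitute into x ≡ 3 (mod 4): 11·t ≡ 3 − 7 = -4 (mod 4).
    Reduce coefficients mod 4: 3·t ≡ 0 (mod 4).
    The inverse of 3 mod 4 is 3 (since 3·3 = 9 = 2·4 + 1), so t ≡ 3·0 = 0 ≡ 0 (mod 4).
    Then x = 7 + 11·0 = 7, valid modulo lcm(11, 4) = 44: x ≡ 7 (mod 44).
  Combine with x ≡ 7 (mod 17); new modulus lcm = 748.
    Write x = 7 + 44·t and substitute into x ≡ 7 (mod 17): 44·t ≡ 7 − 7 = 0 (mod 17).
    Reduce coefficients mod 17: 10·t ≡ 0 (mod 17).
    The inverse of 10 mod 17 is 12 (since 10·12 = 120 = 7·17 + 1), so t ≡ 12·0 = 0 ≡ 0 (mod 17).
    Then x = 7 + 44·0 = 7, valid modulo lcm(44, 17) = 748: x ≡ 7 (mod 748).
  Combine with x ≡ 3 (mod 7); new modulus lcm = 5236.
    Write x = 7 + 748·t and substitute into x ≡ 3 (mod 7): 748·t ≡ 3 − 7 = -4 (mod 7).
    Reduce coefficients mod 7: 6·t ≡ 3 (mod 7).
    The inverse of 6 mod 7 is 6 (since 6·6 = 36 = 5·7 + 1), so t ≡ 6·3 = 18 ≡ 4 (mod 7).
    Then x = 7 + 748·4 = 2999, valid modulo lcm(748, 7) = 5236: x ≡ 2999 (mod 5236).
  Combine with x ≡ 0 (mod 5); new modulus lcm = 26180.
    Write x = 2999 + 5236·t and substitute into x ≡ 0 (mod 5): 5236·t ≡ 0 − 2999 = -2999 (mod 5).
    Reduce coefficients mod 5: 1·t ≡ 1 (mod 5).
    So t ≡ 1 (mod 5).
    Then x = 2999 + 5236·1 = 8235, valid modulo lcm(5236, 5) = 26180: x ≡ 8235 (mod 26180).
Verify against each original: 8235 mod 11 = 7, 8235 mod 4 = 3, 8235 mod 17 = 7, 8235 mod 7 = 3, 8235 mod 5 = 0.

x ≡ 8235 (mod 26180).


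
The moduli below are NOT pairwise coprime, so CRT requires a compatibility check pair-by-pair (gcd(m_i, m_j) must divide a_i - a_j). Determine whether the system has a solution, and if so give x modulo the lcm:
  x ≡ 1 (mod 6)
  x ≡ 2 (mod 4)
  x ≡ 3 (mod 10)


Moduli 6, 4, 10 are not pairwise coprime, so CRT works modulo lcm(m_i) when all pairwise compatibility conditions hold.
Pairwise compatibility: gcd(m_i, m_j) must divide a_i - a_j for every pair.
Merge one congruence at a time:
  Start: x ≡ 1 (mod 6).
  Combine with x ≡ 2 (mod 4): gcd(6, 4) = 2, and 2 - 1 = 1 is NOT divisible by 2.
    ⇒ system is inconsistent (no integer solution).

No solution (the system is inconsistent).


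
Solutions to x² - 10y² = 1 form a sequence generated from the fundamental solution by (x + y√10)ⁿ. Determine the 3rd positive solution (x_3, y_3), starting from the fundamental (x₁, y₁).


Step 1: Find the fundamental solution (x₁, y₁) of x² - 10y² = 1.
  Expand √10 as a continued fraction. a₀ = ⌊√10⌋ = 3; iterate m_{k+1} = d_k·a_k − m_k, d_{k+1} = (10 − m_{k+1}²)/d_k, a_{k+1} = ⌊(a₀ + m_{k+1})/d_{k+1}⌋ (starting m₀ = 0, d₀ = 1), with convergents p_k = a_k·p_{k-1} + p_{k-2}, q_k = a_k·q_{k-1} + q_{k-2} (p₋₁ = 1, q₋₁ = 0):
  k = 0: a₀ = 3; p₀/q₀ = 3/1; p₀² − 10·q₀² = 9 − 10 = -1.
  k = 1: m = 3, d = 1, a = ⌊(3 + 3)/1⌋ = 6; p/q = (6·3 + 1)/(6·1 + 0) = 19/6; p² − 10·q² = 361 − 360 = 1.
  The first convergent with p² − 10·q² = 1 gives the fundamental solution (x₁, y₁) = (19, 6).
Step 2: Apply the recurrence (x_{n+1}, y_{n+1}) = (x₁x_n + 10y₁y_n, x₁y_n + y₁x_n) repeatedly.
  From (x_1, y_1) = (19, 6): x_2 = 19·19 + 10·6·6 = 721; y_2 = 19·6 + 6·19 = 228.
  From (x_2, y_2) = (721, 228): x_3 = 19·721 + 10·6·228 = 27379; y_3 = 19·228 + 6·721 = 8658.
Step 3: Verify x_3² - 10·y_3² = 749609641 - 749609640 = 1 (should be 1). ✓

(x_1, y_1) = (19, 6); (x_3, y_3) = (27379, 8658).


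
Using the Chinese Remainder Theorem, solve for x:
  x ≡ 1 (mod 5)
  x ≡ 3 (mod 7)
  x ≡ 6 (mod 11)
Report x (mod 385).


Moduli 5, 7, 11 are pairwise coprime; by CRT there is a unique solution modulo M = 5 · 7 · 11 = 385.
Solve pairwise, accumulating the modulus:
  Start with x ≡ 1 (mod 5).
  Combine with x ≡ 3 (mod 7): since gcd(5, 7) = 1, we get a unique residue mod 35.
    Write x = 1 + 5·t and substitute into x ≡ 3 (mod 7): 5·t ≡ 3 − 1 = 2 (mod 7).
    The inverse of 5 mod 7 is 3 (since 5·3 = 15 = 2·7 + 1), so t ≡ 3·2 = 6 ≡ 6 (mod 7).
    Then x = 1 + 5·6 = 31, valid modulo lcm(5, 7) = 35: x ≡ 31 (mod 35).
  Combine with x ≡ 6 (mod 11): since gcd(35, 11) = 1, we get a unique residue mod 385.
    Write x = 31 + 35·t and substitute into x ≡ 6 (mod 11): 35·t ≡ 6 − 31 = -25 (mod 11).
    Reduce coefficients mod 11: 2·t ≡ 8 (mod 11).
    The inverse of 2 mod 11 is 6 (since 2·6 = 12 = 1·11 + 1), so t ≡ 6·8 = 48 ≡ 4 (mod 11).
    Then x = 31 + 35·4 = 171, valid modulo lcm(35, 11) = 385: x ≡ 171 (mod 385).
Verify: 171 mod 5 = 1 ✓, 171 mod 7 = 3 ✓, 171 mod 11 = 6 ✓.

x ≡ 171 (mod 385).


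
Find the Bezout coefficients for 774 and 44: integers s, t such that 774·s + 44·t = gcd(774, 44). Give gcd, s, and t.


Euclidean algorithm on (774, 44) — divide until remainder is 0:
  774 = 17 · 44 + 26
  44 = 1 · 26 + 18
  26 = 1 · 18 + 8
  18 = 2 · 8 + 2
  8 = 4 · 2 + 0
gcd(774, 44) = 2.
Track Bezout coefficients alongside the remainders: start with r₀ = 774 = a·1 + b·0 (s = 1, t = 0) and r₁ = 44 = a·0 + b·1 (s = 0, t = 1); each new remainder r_{k+1} = r_{k-1} − q_k·r_k inherits s_{k+1} = s_{k-1} − q_k·s_k, t_{k+1} = t_{k-1} − q_k·t_k, so r_k = a·s_k + b·t_k at every step:
  q = 17: r = 26, s = 1 − 17·0 = 1, t = 0 − 17·1 = -17  (check: 774·1 + 44·(-17) = 26)
  q = 1: r = 18, s = 0 − 1·1 = -1, t = 1 − 1·(-17) = 18  (check: 774·(-1) + 44·18 = 18)
  q = 1: r = 8, s = 1 − 1·(-1) = 2, t = -17 − 1·18 = -35  (check: 774·2 + 44·(-35) = 8)
  q = 2: r = 2, s = -1 − 2·2 = -5, t = 18 − 2·(-35) = 88  (check: 774·(-5) + 44·88 = 2)
The row with r = 2 (the gcd) gives the Bezout coefficients s = -5, t = 88.
Result: 774 · (-5) + 44 · (88) = 2.

gcd(774, 44) = 2; s = -5, t = 88 (check: 774·(-5) + 44·88 = 2).


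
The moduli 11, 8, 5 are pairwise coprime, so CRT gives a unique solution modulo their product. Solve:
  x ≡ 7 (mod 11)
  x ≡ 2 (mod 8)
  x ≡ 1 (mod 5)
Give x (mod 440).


Moduli 11, 8, 5 are pairwise coprime; by CRT there is a unique solution modulo M = 11 · 8 · 5 = 440.
Solve pairwise, accumulating the modulus:
  Start with x ≡ 7 (mod 11).
  Combine with x ≡ 2 (mod 8): since gcd(11, 8) = 1, we get a unique residue mod 88.
    Write x = 7 + 11·t and substitute into x ≡ 2 (mod 8): 11·t ≡ 2 − 7 = -5 (mod 8).
    Reduce coefficients mod 8: 3·t ≡ 3 (mod 8).
    The inverse of 3 mod 8 is 3 (since 3·3 = 9 = 1·8 + 1), so t ≡ 3·3 = 9 ≡ 1 (mod 8).
    Then x = 7 + 11·1 = 18, valid modulo lcm(11, 8) = 88: x ≡ 18 (mod 88).
  Combine with x ≡ 1 (mod 5): since gcd(88, 5) = 1, we get a unique residue mod 440.
    Write x = 18 + 88·t and substitute into x ≡ 1 (mod 5): 88·t ≡ 1 − 18 = -17 (mod 5).
    Reduce coefficients mod 5: 3·t ≡ 3 (mod 5).
    The inverse of 3 mod 5 is 2 (since 3·2 = 6 = 1·5 + 1), so t ≡ 2·3 = 6 ≡ 1 (mod 5).
    Then x = 18 + 88·1 = 106, valid modulo lcm(88, 5) = 440: x ≡ 106 (mod 440).
Verify: 106 mod 11 = 7 ✓, 106 mod 8 = 2 ✓, 106 mod 5 = 1 ✓.

x ≡ 106 (mod 440).


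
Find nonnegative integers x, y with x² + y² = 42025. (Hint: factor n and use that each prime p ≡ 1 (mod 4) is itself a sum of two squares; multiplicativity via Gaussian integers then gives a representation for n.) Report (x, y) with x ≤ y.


Step 1: Factor n = 42025 = 5^2 · 41^2.
Step 2: Check the mod-4 condition on each prime factor: 5 ≡ 1 (mod 4), exponent 2; 41 ≡ 1 (mod 4), exponent 2.
All primes ≡ 3 (mod 4) appear to even exponent (or don't appear), so by the two-squares theorem n IS expressible as a sum of two squares.
Step 3: Build a representation. Group n = k² · m with k = 5 and m = 41 · 41 = 1681 (a product of primes ≡ 1 (mod 4)); a representation of m scales to one of n via (k·x)² + (k·y)² = k²(x² + y²). Each prime p ≡ 1 (mod 4) is itself a sum of two squares; find a² by testing p − a² for a perfect square:
  41: 41 − 1² = 40, 41 − 2² = 37, 41 − 3² = 32, 41 − 4² = 25 = 5² ⇒ 41 = 4² + 5².
  Combine using the Brahmagupta–Fibonacci identity (a² + b²)(c² + d²) = (ac − bd)² + (ad + bc)² = (ac + bd)² + (ad − bc)²:
  41 · 41 = 1681: from (4² + 5²)(4² + 5²), take (4·4 − 5·5, 4·5 + 5·4) = (16 − 25, 20 + 20) = (-9, 40); dropping signs (only squares matter) gives (9, 40); check 9² + 40² = 81 + 1600 = 1681 ✓.
  Scale by k = 5: (5·9, 5·40) = (45, 200).
Step 4: Order so x ≤ y and verify: 45² + 200² = 2025 + 40000 = 42025 = n. ✓

n = 42025 = 45² + 200² (one valid representation with x ≤ y).


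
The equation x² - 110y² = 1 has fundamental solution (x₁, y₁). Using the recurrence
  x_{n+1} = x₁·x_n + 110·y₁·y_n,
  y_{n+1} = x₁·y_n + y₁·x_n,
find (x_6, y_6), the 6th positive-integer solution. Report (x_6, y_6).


Step 1: Find the fundamental solution (x₁, y₁) of x² - 110y² = 1.
  Expand √110 as a continued fraction. a₀ = ⌊√110⌋ = 10; iterate m_{k+1} = d_k·a_k − m_k, d_{k+1} = (110 − m_{k+1}²)/d_k, a_{k+1} = ⌊(a₀ + m_{k+1})/d_{k+1}⌋ (starting m₀ = 0, d₀ = 1), with convergents p_k = a_k·p_{k-1} + p_{k-2}, q_k = a_k·q_{k-1} + q_{k-2} (p₋₁ = 1, q₋₁ = 0):
  k = 0: a₀ = 10; p₀/q₀ = 10/1; p₀² − 110·q₀² = 100 − 110 = -10.
  k = 1: m = 10, d = 10, a = ⌊(10 + 10)/10⌋ = 2; p/q = (2·10 + 1)/(2·1 + 0) = 21/2; p² − 110·q² = 441 − 440 = 1.
  The first convergent with p² − 110·q² = 1 gives the fundamental solution (x₁, y₁) = (21, 2).
Step 2: Apply the recurrence (x_{n+1}, y_{n+1}) = (x₁x_n + 110y₁y_n, x₁y_n + y₁x_n) repeatedly.
  From (x_1, y_1) = (21, 2): x_2 = 21·21 + 110·2·2 = 881; y_2 = 21·2 + 2·21 = 84.
  From (x_2, y_2) = (881, 84): x_3 = 21·881 + 110·2·84 = 36981; y_3 = 21·84 + 2·881 = 3526.
  From (x_3, y_3) = (36981, 3526): x_4 = 21·36981 + 110·2·3526 = 1552321; y_4 = 21·3526 + 2·36981 = 148008.
  From (x_4, y_4) = (1552321, 148008): x_5 = 21·1552321 + 110·2·148008 = 65160501; y_5 = 21·148008 + 2·1552321 = 6212810.
  From (x_5, y_5) = (65160501, 6212810): x_6 = 21·65160501 + 110·2·6212810 = 2735188721; y_6 = 21·6212810 + 2·65160501 = 260790012.
Step 3: Verify x_6² - 110·y_6² = 7481257339485615841 - 7481257339485615840 = 1 (should be 1). ✓

(x_1, y_1) = (21, 2); (x_6, y_6) = (2735188721, 260790012).


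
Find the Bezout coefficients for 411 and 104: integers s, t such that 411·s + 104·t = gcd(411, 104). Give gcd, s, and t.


Euclidean algorithm on (411, 104) — divide until remainder is 0:
  411 = 3 · 104 + 99
  104 = 1 · 99 + 5
  99 = 19 · 5 + 4
  5 = 1 · 4 + 1
  4 = 4 · 1 + 0
gcd(411, 104) = 1.
Track Bezout coefficients alongside the remainders: start with r₀ = 411 = a·1 + b·0 (s = 1, t = 0) and r₁ = 104 = a·0 + b·1 (s = 0, t = 1); each new remainder r_{k+1} = r_{k-1} − q_k·r_k inherits s_{k+1} = s_{k-1} − q_k·s_k, t_{k+1} = t_{k-1} − q_k·t_k, so r_k = a·s_k + b·t_k at every step:
  q = 3: r = 99, s = 1 − 3·0 = 1, t = 0 − 3·1 = -3  (check: 411·1 + 104·(-3) = 99)
  q = 1: r = 5, s = 0 − 1·1 = -1, t = 1 − 1·(-3) = 4  (check: 411·(-1) + 104·4 = 5)
  q = 19: r = 4, s = 1 − 19·(-1) = 20, t = -3 − 19·4 = -79  (check: 411·20 + 104·(-79) = 4)
  q = 1: r = 1, s = -1 − 1·20 = -21, t = 4 − 1·(-79) = 83  (check: 411·(-21) + 104·83 = 1)
The row with r = 1 (the gcd) gives the Bezout coefficients s = -21, t = 83.
Result: 411 · (-21) + 104 · (83) = 1.

gcd(411, 104) = 1; s = -21, t = 83 (check: 411·(-21) + 104·83 = 1).


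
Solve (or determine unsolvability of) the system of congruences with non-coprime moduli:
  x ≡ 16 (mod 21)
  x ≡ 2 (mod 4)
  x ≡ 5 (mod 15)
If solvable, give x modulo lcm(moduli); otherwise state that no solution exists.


Moduli 21, 4, 15 are not pairwise coprime, so CRT works modulo lcm(m_i) when all pairwise compatibility conditions hold.
Pairwise compatibility: gcd(m_i, m_j) must divide a_i - a_j for every pair.
Merge one congruence at a time:
  Start: x ≡ 16 (mod 21).
  Combine with x ≡ 2 (mod 4): gcd(21, 4) = 1; 2 - 16 = -14, which IS divisible by 1, so compatible.
    Write x = 16 + 21·t and substitute into x ≡ 2 (mod 4): 21·t ≡ 2 − 16 = -14 (mod 4).
    Reduce coefficients mod 4: 1·t ≡ 2 (mod 4).
    So t ≡ 2 (mod 4).
    Then x = 16 + 21·2 = 58, valid modulo lcm(21, 4) = 84: x ≡ 58 (mod 84).
  Combine with x ≡ 5 (mod 15): gcd(84, 15) = 3, and 5 - 58 = -53 is NOT divisible by 3.
    ⇒ system is inconsistent (no integer solution).

No solution (the system is inconsistent).


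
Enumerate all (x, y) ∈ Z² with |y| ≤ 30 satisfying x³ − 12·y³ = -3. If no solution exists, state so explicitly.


The equation is x³ - 12y³ = -3. For fixed y, x³ = 12·y³ − 3, so a solution requires the RHS to be a perfect cube.
Strategy: iterate y from -30 to 30, compute RHS = 12·y³ − 3, and check whether it is a (positive or negative) perfect cube.
Check small values of y:
  y = 0: RHS = -3 is not a perfect cube.
  y = 1: RHS = 9 is not a perfect cube.
  y = -1: RHS = -15 is not a perfect cube.
  y = 2: RHS = 93 is not a perfect cube.
  y = -2: RHS = -99 is not a perfect cube.
  y = 3: RHS = 321 is not a perfect cube.
  y = -3: RHS = -327 is not a perfect cube.
Continuing the search up to |y| = 30 finds no solutions either.
No (x, y) in the scanned range satisfies the equation.

No integer solutions with |y| ≤ 30.


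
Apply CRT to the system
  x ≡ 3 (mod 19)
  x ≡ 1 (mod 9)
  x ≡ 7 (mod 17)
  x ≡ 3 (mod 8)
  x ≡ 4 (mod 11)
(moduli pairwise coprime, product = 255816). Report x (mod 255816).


Product of moduli M = 19 · 9 · 17 · 8 · 11 = 255816.
Merge one congruence at a time:
  Start: x ≡ 3 (mod 19).
  Combine with x ≡ 1 (mod 9); new modulus lcm = 171.
    Write x = 3 + 19·t and substitute into x ≡ 1 (mod 9): 19·t ≡ 1 − 3 = -2 (mod 9).
    Reduce coefficients mod 9: 1·t ≡ 7 (mod 9).
    So t ≡ 7 (mod 9).
    Then x = 3 + 19·7 = 136, valid modulo lcm(19, 9) = 171: x ≡ 136 (mod 171).
  Combine with x ≡ 7 (mod 17); new modulus lcm = 2907.
    Write x = 136 + 171·t and substitute into x ≡ 7 (mod 17): 171·t ≡ 7 − 136 = -129 (mod 17).
    Reduce coefficients mod 17: 1·t ≡ 7 (mod 17).
    So t ≡ 7 (mod 17).
    Then x = 136 + 171·7 = 1333, valid modulo lcm(171, 17) = 2907: x ≡ 1333 (mod 2907).
  Combine with x ≡ 3 (mod 8); new modulus lcm = 23256.
    Write x = 1333 + 2907·t and substitute into x ≡ 3 (mod 8): 2907·t ≡ 3 − 1333 = -1330 (mod 8).
    Reduce coefficients mod 8: 3·t ≡ 6 (mod 8).
    The inverse of 3 mod 8 is 3 (since 3·3 = 9 = 1·8 + 1), so t ≡ 3·6 = 18 ≡ 2 (mod 8).
    Then x = 1333 + 2907·2 = 7147, valid modulo lcm(2907, 8) = 23256: x ≡ 7147 (mod 23256).
  Combine with x ≡ 4 (mod 11); new modulus lcm = 255816.
    Write x = 7147 + 23256·t and substitute into x ≡ 4 (mod 11): 23256·t ≡ 4 − 7147 = -7143 (mod 11).
    Reduce coefficients mod 11: 2·t ≡ 7 (mod 11).
    The inverse of 2 mod 11 is 6 (since 2·6 = 12 = 1·11 + 1), so t ≡ 6·7 = 42 ≡ 9 (mod 11).
    Then x = 7147 + 23256·9 = 216451, valid modulo lcm(23256, 11) = 255816: x ≡ 216451 (mod 255816).
Verify against each original: 216451 mod 19 = 3, 216451 mod 9 = 1, 216451 mod 17 = 7, 216451 mod 8 = 3, 216451 mod 11 = 4.

x ≡ 216451 (mod 255816).


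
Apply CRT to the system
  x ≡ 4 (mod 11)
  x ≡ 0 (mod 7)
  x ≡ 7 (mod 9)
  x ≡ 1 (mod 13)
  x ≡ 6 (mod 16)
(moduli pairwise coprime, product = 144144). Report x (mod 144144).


Product of moduli M = 11 · 7 · 9 · 13 · 16 = 144144.
Merge one congruence at a time:
  Start: x ≡ 4 (mod 11).
  Combine with x ≡ 0 (mod 7); new modulus lcm = 77.
    Write x = 4 + 11·t and substitute into x ≡ 0 (mod 7): 11·t ≡ 0 − 4 = -4 (mod 7).
    Reduce coefficients mod 7: 4·t ≡ 3 (mod 7).
    The inverse of 4 mod 7 is 2 (since 4·2 = 8 = 1·7 + 1), so t ≡ 2·3 = 6 ≡ 6 (mod 7).
    Then x = 4 + 11·6 = 70, valid modulo lcm(11, 7) = 77: x ≡ 70 (mod 77).
  Combine with x ≡ 7 (mod 9); new modulus lcm = 693.
    Write x = 70 + 77·t and substitute into x ≡ 7 (mod 9): 77·t ≡ 7 − 70 = -63 (mod 9).
    Reduce coefficients mod 9: 5·t ≡ 0 (mod 9).
    The inverse of 5 mod 9 is 2 (since 5·2 = 10 = 1·9 + 1), so t ≡ 2·0 = 0 ≡ 0 (mod 9).
    Then x = 70 + 77·0 = 70, valid modulo lcm(77, 9) = 693: x ≡ 70 (mod 693).
  Combine with x ≡ 1 (mod 13); new modulus lcm = 9009.
    Write x = 70 + 693·t and substitute into x ≡ 1 (mod 13): 693·t ≡ 1 − 70 = -69 (mod 13).
    Reduce coefficients mod 13: 4·t ≡ 9 (mod 13).
    The inverse of 4 mod 13 is 10 (since 4·10 = 40 = 3·13 + 1), so t ≡ 10·9 = 90 ≡ 12 (mod 13).
    Then x = 70 + 693·12 = 8386, valid modulo lcm(693, 13) = 9009: x ≡ 8386 (mod 9009).
  Combine with x ≡ 6 (mod 16); new modulus lcm = 144144.
    Write x = 8386 + 9009·t and substitute into x ≡ 6 (mod 16): 9009·t ≡ 6 − 8386 = -8380 (mod 16).
    Reduce coefficients mod 16: 1·t ≡ 4 (mod 16).
    So t ≡ 4 (mod 16).
    Then x = 8386 + 9009·4 = 44422, valid modulo lcm(9009, 16) = 144144: x ≡ 44422 (mod 144144).
Verify against each original: 44422 mod 11 = 4, 44422 mod 7 = 0, 44422 mod 9 = 7, 44422 mod 13 = 1, 44422 mod 16 = 6.

x ≡ 44422 (mod 144144).


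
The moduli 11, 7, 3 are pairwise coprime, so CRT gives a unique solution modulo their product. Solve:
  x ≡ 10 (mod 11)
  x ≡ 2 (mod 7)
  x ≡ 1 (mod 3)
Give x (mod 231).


Moduli 11, 7, 3 are pairwise coprime; by CRT there is a unique solution modulo M = 11 · 7 · 3 = 231.
Solve pairwise, accumulating the modulus:
  Start with x ≡ 10 (mod 11).
  Combine with x ≡ 2 (mod 7): since gcd(11, 7) = 1, we get a unique residue mod 77.
    Write x = 10 + 11·t and substitute into x ≡ 2 (mod 7): 11·t ≡ 2 − 10 = -8 (mod 7).
    Reduce coefficients mod 7: 4·t ≡ 6 (mod 7).
    The inverse of 4 mod 7 is 2 (since 4·2 = 8 = 1·7 + 1), so t ≡ 2·6 = 12 ≡ 5 (mod 7).
    Then x = 10 + 11·5 = 65, valid modulo lcm(11, 7) = 77: x ≡ 65 (mod 77).
  Combine with x ≡ 1 (mod 3): since gcd(77, 3) = 1, we get a unique residue mod 231.
    Write x = 65 + 77·t and substitute into x ≡ 1 (mod 3): 77·t ≡ 1 − 65 = -64 (mod 3).
    Reduce coefficients mod 3: 2·t ≡ 2 (mod 3).
    The inverse of 2 mod 3 is 2 (since 2·2 = 4 = 1·3 + 1), so t ≡ 2·2 = 4 ≡ 1 (mod 3).
    Then x = 65 + 77·1 = 142, valid modulo lcm(77, 3) = 231: x ≡ 142 (mod 231).
Verify: 142 mod 11 = 10 ✓, 142 mod 7 = 2 ✓, 142 mod 3 = 1 ✓.

x ≡ 142 (mod 231).


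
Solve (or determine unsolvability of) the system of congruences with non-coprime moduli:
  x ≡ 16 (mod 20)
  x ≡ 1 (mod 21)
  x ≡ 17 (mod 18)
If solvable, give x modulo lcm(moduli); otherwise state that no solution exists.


Moduli 20, 21, 18 are not pairwise coprime, so CRT works modulo lcm(m_i) when all pairwise compatibility conditions hold.
Pairwise compatibility: gcd(m_i, m_j) must divide a_i - a_j for every pair.
Merge one congruence at a time:
  Start: x ≡ 16 (mod 20).
  Combine with x ≡ 1 (mod 21): gcd(20, 21) = 1; 1 - 16 = -15, which IS divisible by 1, so compatible.
    Write x = 16 + 20·t and substitute into x ≡ 1 (mod 21): 20·t ≡ 1 − 16 = -15 (mod 21).
    Reduce coefficients mod 21: 20·t ≡ 6 (mod 21).
    The inverse of 20 mod 21 is 20 (since 20·20 = 400 = 19·21 + 1), so t ≡ 20·6 = 120 ≡ 15 (mod 21).
    Then x = 16 + 20·15 = 316, valid modulo lcm(20, 21) = 420: x ≡ 316 (mod 420).
  Combine with x ≡ 17 (mod 18): gcd(420, 18) = 6, and 17 - 316 = -299 is NOT divisible by 6.
    ⇒ system is inconsistent (no integer solution).

No solution (the system is inconsistent).


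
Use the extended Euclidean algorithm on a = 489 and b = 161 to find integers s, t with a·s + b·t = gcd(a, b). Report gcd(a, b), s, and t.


Euclidean algorithm on (489, 161) — divide until remainder is 0:
  489 = 3 · 161 + 6
  161 = 26 · 6 + 5
  6 = 1 · 5 + 1
  5 = 5 · 1 + 0
gcd(489, 161) = 1.
Track Bezout coefficients alongside the remainders: start with r₀ = 489 = a·1 + b·0 (s = 1, t = 0) and r₁ = 161 = a·0 + b·1 (s = 0, t = 1); each new remainder r_{k+1} = r_{k-1} − q_k·r_k inherits s_{k+1} = s_{k-1} − q_k·s_k, t_{k+1} = t_{k-1} − q_k·t_k, so r_k = a·s_k + b·t_k at every step:
  q = 3: r = 6, s = 1 − 3·0 = 1, t = 0 − 3·1 = -3  (check: 489·1 + 161·(-3) = 6)
  q = 26: r = 5, s = 0 − 26·1 = -26, t = 1 − 26·(-3) = 79  (check: 489·(-26) + 161·79 = 5)
  q = 1: r = 1, s = 1 − 1·(-26) = 27, t = -3 − 1·79 = -82  (check: 489·27 + 161·(-82) = 1)
The row with r = 1 (the gcd) gives the Bezout coefficients s = 27, t = -82.
Result: 489 · (27) + 161 · (-82) = 1.

gcd(489, 161) = 1; s = 27, t = -82 (check: 489·27 + 161·(-82) = 1).
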